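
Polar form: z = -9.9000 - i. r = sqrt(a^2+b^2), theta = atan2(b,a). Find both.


r = sqrt(98.01+1) = sqrt(99.01) = 9.9504
theta = atan2(-1, -9.9) = -174.2321 degrees

r = 9.9504, theta = -174.2321 degrees


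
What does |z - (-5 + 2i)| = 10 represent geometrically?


|z - z0| = r is a circle with center z0 and radius r.
Center = (-5, 2), radius = 10

Circle with center (-5, 2) and radius 10


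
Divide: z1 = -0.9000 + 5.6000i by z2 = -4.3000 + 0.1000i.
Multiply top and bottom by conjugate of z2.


Conjugate of z2 = -4.3000 - 0.1000i
Numerator: (-0.9000 + 5.6000i)(-4.3000 - 0.1000i) = 4.4300 - 23.9900i
Denominator: (-4.3)^2 + 0.1^2 = 18.5
Result = (4.4300 - 23.9900i)/18.5

0.2395 - 1.2968i


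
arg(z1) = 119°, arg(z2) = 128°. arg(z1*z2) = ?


arg(z1*z2) = 119° + 128° = 247°
Normalized to (-180°, 180°]: -113°

-113°


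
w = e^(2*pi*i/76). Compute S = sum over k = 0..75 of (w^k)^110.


The roots are w_k = w^k with w = e^(2*pi*i/76), and (w^k)^110 = (w^110)^k.
So S = 1 + u + u^2 + ... + u^(75) with u = w^110.
110 = 1*76 + 34, so 110 is not a multiple of 76: u = (w^76)^1 * w^34 = w^34 ≠ 1 (w is a primitive 76th root), while u^76 = (w^76)^110 = 1.
Geometric series: S = (1 - u^76)/(1 - u) = (1 - 1)/(1 - u) = 0

S = 0


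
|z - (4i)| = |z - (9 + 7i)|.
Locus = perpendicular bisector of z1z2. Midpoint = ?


Equal distances means the locus is the perpendicular bisector of z1 and z2.
Midpoint = ((0+9)/2, (4+7)/2) = (4.5000, 5.5000)

Perpendicular bisector through (4.5000, 5.5000)


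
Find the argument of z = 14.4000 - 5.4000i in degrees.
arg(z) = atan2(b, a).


Re = 14.4, Im = -5.4
arg = atan2(-5.4, 14.4) = -20.5560 degrees

arg(z) = -20.5560 degrees


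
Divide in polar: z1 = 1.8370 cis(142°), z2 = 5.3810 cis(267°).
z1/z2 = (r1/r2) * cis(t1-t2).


r = 1.8370 / 5.3810 = 0.3414
theta = 142° - 267° = -125° = 235° (mod 360)

0.3414 cis(235°)


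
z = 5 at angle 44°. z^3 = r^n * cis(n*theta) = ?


r^3 = 5^3 = 125
n*theta = 3*44° = 132° = 132° (mod 360)
a = 125*cos(132°) = -83.6413
b = 125*sin(132°) = 92.8931

125 cis(132°) = -83.6413 + 92.8931i


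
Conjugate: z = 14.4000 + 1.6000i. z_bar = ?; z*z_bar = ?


z_bar = 14.4000 - 1.6000i
z*z_bar = 14.4^2 + 1.6^2 = 207.36 + 2.56 = 209.92

z_bar = 14.4000 - 1.6000i, z*z_bar = 209.92


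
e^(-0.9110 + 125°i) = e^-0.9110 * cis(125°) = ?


e^-0.9110 = 0.4021
cos(125°) = -0.5736
sin(125°) = 0.8192
Real = 0.4021*(-0.5736) = -0.2306
Imag = 0.4021*0.8192 = 0.3294

-0.2306 + 0.3294i


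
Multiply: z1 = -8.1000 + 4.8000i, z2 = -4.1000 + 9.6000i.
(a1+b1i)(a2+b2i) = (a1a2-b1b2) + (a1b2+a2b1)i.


Real = -8.1*(-4.1) - 4.8*9.6 = 33.21 - 46.08 = -12.87
Imag = -8.1*9.6 - (4.1)*4.8 = -77.76 - (19.68) = -97.44

-12.8700 - 97.4400i


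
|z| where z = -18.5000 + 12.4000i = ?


|z| = sqrt((-18.5)^2 + 12.4^2) = sqrt(342.25 + 153.76) = sqrt(496.01) = 22.2713

|z| = 22.2713


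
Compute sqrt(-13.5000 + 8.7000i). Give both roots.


|z| = sqrt(182.25+75.69) = 16.0605
sqrt((|z|+a)/2) = sqrt((16.0605+(-13.5))/2) = sqrt(1.2803) = 1.1315
sqrt((|z|-a)/2) = sqrt((16.0605-(-13.5))/2) = sqrt(14.7803) = 3.8445

±(1.1315 + 3.8445i) i.e. 1.1315 + 3.8445i and -1.1315 - 3.8445i


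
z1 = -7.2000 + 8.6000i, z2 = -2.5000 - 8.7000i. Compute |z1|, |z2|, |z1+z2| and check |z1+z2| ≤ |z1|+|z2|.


|z1| = sqrt((-7.2)^2 + 8.6^2) = sqrt(125.8) = 11.2161
|z2| = sqrt((-2.5)^2 + (-8.7)^2) = sqrt(81.94) = 9.0521
z1+z2 = -9.7000 - 0.1000i
|z1+z2| = sqrt(94.1) = 9.7005
|z1|+|z2| = 11.2161 + 9.0521 = 20.2682

|z1+z2| = 9.7005 ≤ |z1|+|z2| = 20.2682 (verified)


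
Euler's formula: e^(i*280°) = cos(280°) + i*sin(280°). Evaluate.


cos(280°) = 0.1736
sin(280°) = -0.9848

e^(i*280°) = 0.1736 - 0.9848i


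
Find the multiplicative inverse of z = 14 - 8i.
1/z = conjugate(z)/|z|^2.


|z|^2 = 196+64 = 260
1/z = (14 + 8i)/260

1/z = 0.0538 + 0.0308i


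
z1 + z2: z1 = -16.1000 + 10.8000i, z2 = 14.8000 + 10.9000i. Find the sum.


Real: -16.1 + 14.8 = -1.3
Imag: 10.8 + 10.9 = 21.7

-1.3000 + 21.7000i


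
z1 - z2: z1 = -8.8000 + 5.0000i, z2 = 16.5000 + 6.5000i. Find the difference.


Real: -8.8 - 16.5 = -25.3
Imag: 5 - 6.5 = -1.5

-25.3000 - 1.5000i


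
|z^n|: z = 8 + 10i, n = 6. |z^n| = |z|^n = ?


|z| = sqrt(64+100) = sqrt(164) = 12.8062
|z^6| = |z|^6 = (sqrt(164))^6 = 164^3 = 4410944

|z^6| = 4410944


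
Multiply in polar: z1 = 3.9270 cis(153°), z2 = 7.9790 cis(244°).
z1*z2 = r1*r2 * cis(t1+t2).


r = 3.9270 * 7.9790 = 31.3335
theta = 153° + 244° = 397° = 37° (mod 360)

31.3335 cis(37°)


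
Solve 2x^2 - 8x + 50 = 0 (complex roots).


disc = (-8)^2 - 4*2*50 = 64 - 400 = -336
sqrt(|disc|) = sqrt(336) = 18.3303
Real part = 8/(2*2) = 2.0000
Imag part = 18.3303/(2*2) = 4.5826

2.0000 ± 4.5826i


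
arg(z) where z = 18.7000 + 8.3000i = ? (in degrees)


Re = 18.7, Im = 8.3
arg = atan2(8.3, 18.7) = 23.9341 degrees

arg(z) = 23.9341 degrees


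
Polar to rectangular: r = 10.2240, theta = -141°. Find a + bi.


a = 10.2240*cos(-141°) = 10.2240*(-0.777146) = -7.9455
b = 10.2240*sin(-141°) = 10.2240*(-0.62932) = -6.4342

-7.9455 - 6.4342i


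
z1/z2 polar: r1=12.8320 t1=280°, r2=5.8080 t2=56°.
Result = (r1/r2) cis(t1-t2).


r = 12.8320 / 5.8080 = 2.2094
theta = 280° - 56° = 224° = 224° (mod 360)

2.2094 cis(224°)


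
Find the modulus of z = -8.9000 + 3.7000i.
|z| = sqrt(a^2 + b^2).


|z| = sqrt((-8.9)^2 + 3.7^2) = sqrt(79.21 + 13.69) = sqrt(92.9) = 9.6385

|z| = 9.6385


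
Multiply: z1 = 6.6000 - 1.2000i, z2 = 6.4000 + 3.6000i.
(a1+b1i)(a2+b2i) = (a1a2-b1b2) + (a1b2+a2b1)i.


Real = 6.6*6.4 - (-1.2)*3.6 = 42.24 - (-4.32) = 46.56
Imag = 6.6*3.6 + 6.4*(-1.2) = 23.76 - (7.68) = 16.08

46.5600 + 16.0800i


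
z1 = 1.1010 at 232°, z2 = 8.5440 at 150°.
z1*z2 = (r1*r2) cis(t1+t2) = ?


r = 1.1010 * 8.5440 = 9.4069
theta = 232° + 150° = 382° = 22° (mod 360)

9.4069 cis(22°)


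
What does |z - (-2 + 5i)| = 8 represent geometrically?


|z - z0| = r is a circle with center z0 and radius r.
Center = (-2, 5), radius = 8

Circle with center (-2, 5) and radius 8


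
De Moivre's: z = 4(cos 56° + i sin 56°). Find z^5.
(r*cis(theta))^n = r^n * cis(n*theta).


r^5 = 4^5 = 1024
n*theta = 5*56° = 280° = 280° (mod 360)
a = 1024*cos(280°) = 177.8157
b = 1024*sin(280°) = -1008.4431

1024 cis(280°) = 177.8157 - 1008.4431i


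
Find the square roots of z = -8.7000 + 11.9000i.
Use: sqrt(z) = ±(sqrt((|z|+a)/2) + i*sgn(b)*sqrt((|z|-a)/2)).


|z| = sqrt(75.69+141.61) = 14.7411
sqrt((|z|+a)/2) = sqrt((14.7411+(-8.7))/2) = sqrt(3.0205) = 1.7380
sqrt((|z|-a)/2) = sqrt((14.7411-(-8.7))/2) = sqrt(11.7205) = 3.4235

±(1.7380 + 3.4235i) i.e. 1.7380 + 3.4235i and -1.7380 - 3.4235i


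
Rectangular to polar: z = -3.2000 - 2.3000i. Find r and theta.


r = sqrt(10.24+5.29) = sqrt(15.53) = 3.9408
theta = atan2(-2.3, -3.2) = -144.2933 degrees

r = 3.9408, theta = -144.2933 degrees


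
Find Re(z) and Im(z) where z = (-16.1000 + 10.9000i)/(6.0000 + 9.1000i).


Multiply by conjugate: (-16.1000 + 10.9000i)(6.0000 - 9.1000i) / (6^2 + 9.1^2)
Numerator real = -16.1*6 + 10.9*9.1 = 2.59
Numerator imag = 10.9*6 - (-16.1)*9.1 = 211.91
Denominator = 118.81
Re(z) = 2.59/118.81 = 0.0218
Im(z) = 211.91/118.81 = 1.7836

Re(z) = 0.0218, Im(z) = 1.7836


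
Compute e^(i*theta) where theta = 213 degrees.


cos(213°) = -0.8387
sin(213°) = -0.5446

e^(i*213°) = -0.8387 - 0.5446i


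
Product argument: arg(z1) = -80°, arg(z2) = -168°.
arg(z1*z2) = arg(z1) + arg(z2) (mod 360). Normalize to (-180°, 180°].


arg(z1*z2) = -80° - 168° = -248°
Normalized to (-180°, 180°]: 112°

112°


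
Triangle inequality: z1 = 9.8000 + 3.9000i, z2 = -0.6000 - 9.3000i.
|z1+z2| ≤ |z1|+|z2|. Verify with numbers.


|z1| = sqrt(9.8^2 + 3.9^2) = sqrt(111.25) = 10.5475
|z2| = sqrt((-0.6)^2 + (-9.3)^2) = sqrt(86.85) = 9.3193
z1+z2 = 9.2000 - 5.4000i
|z1+z2| = sqrt(113.8) = 10.6677
|z1|+|z2| = 10.5475 + 9.3193 = 19.8668

|z1+z2| = 10.6677 ≤ |z1|+|z2| = 19.8668 (verified)


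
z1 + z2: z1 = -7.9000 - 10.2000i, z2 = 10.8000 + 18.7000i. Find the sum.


Real: -7.9 + 10.8 = 2.9
Imag: -10.2 + 18.7 = 8.5

2.9000 + 8.5000i


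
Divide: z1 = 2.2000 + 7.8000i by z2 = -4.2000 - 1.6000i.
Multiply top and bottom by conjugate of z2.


Conjugate of z2 = -4.2000 + 1.6000i
Numerator: (2.2000 + 7.8000i)(-4.2000 + 1.6000i) = -21.7200 - 29.2400i
Denominator: (-4.2)^2 + (-1.6)^2 = 20.2
Result = (-21.7200 - 29.2400i)/20.2

-1.0752 - 1.4475i


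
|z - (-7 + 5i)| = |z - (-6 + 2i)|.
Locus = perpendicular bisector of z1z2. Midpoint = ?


Equal distances means the locus is the perpendicular bisector of z1 and z2.
Midpoint = ((-7+(-6))/2, (5+2)/2) = (-6.5000, 3.5000)

Perpendicular bisector through (-6.5000, 3.5000)


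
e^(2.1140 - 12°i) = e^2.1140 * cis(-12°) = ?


e^2.1140 = 8.2813
cos(-12°) = 0.978148
sin(-12°) = -0.20791
Real = 8.2813*0.978148 = 8.1003
Imag = 8.2813*(-0.20791) = -1.7218

8.1003 - 1.7218i


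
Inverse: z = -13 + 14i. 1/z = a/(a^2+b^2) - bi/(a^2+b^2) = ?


|z|^2 = 169+196 = 365
1/z = (-13 - 14i)/365

1/z = -0.0356 - 0.0384i


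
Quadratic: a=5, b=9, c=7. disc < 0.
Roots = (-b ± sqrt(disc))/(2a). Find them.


disc = 9^2 - 4*5*7 = 81 - 140 = -59
sqrt(|disc|) = sqrt(59) = 7.6811
Real part = -9/(2*5) = -0.9000
Imag part = 7.6811/(2*5) = 0.7681

-0.9000 ± 0.7681i


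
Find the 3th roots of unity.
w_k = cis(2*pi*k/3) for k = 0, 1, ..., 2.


The 3th roots of unity are cis(360k/3°) for k=0..2
Angle step = 360/3 = 120°
Primitive root: cis(120°)
Primitive root = -0.5000 + 0.8660i

3 roots at angles: 0°, 120°, 240°


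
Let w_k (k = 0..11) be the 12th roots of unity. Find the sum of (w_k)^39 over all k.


The roots are w_k = w^k with w = e^(2*pi*i/12), and (w^k)^39 = (w^39)^k.
So S = 1 + u + u^2 + ... + u^(11) with u = w^39.
39 = 3*12 + 3, so 39 is not a multiple of 12: u = (w^12)^3 * w^3 = w^3 ≠ 1 (w is a primitive 12th root), while u^12 = (w^12)^39 = 1.
Geometric series: S = (1 - u^12)/(1 - u) = (1 - 1)/(1 - u) = 0

S = 0


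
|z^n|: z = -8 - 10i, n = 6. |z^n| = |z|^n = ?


|z| = sqrt(64+100) = sqrt(164) = 12.8062
|z^6| = |z|^6 = (sqrt(164))^6 = 164^3 = 4410944

|z^6| = 4410944


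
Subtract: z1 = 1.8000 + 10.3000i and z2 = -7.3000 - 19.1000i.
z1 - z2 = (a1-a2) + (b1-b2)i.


Real: 1.8 + 7.3 = 9.1
Imag: 10.3 + 19.1 = 29.4

9.1000 + 29.4000i


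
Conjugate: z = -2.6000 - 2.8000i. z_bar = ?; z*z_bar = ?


z_bar = -2.6000 + 2.8000i
z*z_bar = (-2.6)^2 + (-2.8)^2 = 6.76 + 7.84 = 14.6

z_bar = -2.6000 + 2.8000i, z*z_bar = 14.6


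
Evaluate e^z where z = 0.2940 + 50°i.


e^0.2940 = 1.3418
cos(50°) = 0.6428
sin(50°) = 0.76604
Real = 1.3418*0.6428 = 0.8625
Imag = 1.3418*0.76604 = 1.0279

0.8625 + 1.0279i


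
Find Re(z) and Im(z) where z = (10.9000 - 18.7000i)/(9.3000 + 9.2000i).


Multiply by conjugate: (10.9000 - 18.7000i)(9.3000 - 9.2000i) / (9.3^2 + 9.2^2)
Numerator real = 10.9*9.3 - (18.7)*9.2 = -70.67
Numerator imag = -18.7*9.3 - 10.9*9.2 = -274.19
Denominator = 171.13
Re(z) = -70.67/171.13 = -0.4130
Im(z) = -274.19/171.13 = -1.6022

Re(z) = -0.4130, Im(z) = -1.6022


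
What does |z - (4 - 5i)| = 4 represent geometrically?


|z - z0| = r is a circle with center z0 and radius r.
Center = (4, -5), radius = 4

Circle with center (4, -5) and radius 4


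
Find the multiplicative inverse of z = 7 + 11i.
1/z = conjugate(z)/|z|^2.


|z|^2 = 49+121 = 170
1/z = (7 - 11i)/170

1/z = 0.0412 - 0.0647i


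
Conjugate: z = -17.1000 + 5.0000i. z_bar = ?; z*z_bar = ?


z_bar = -17.1000 - 5.0000i
z*z_bar = (-17.1)^2 + 5^2 = 292.41 + 25 = 317.41

z_bar = -17.1000 - 5.0000i, z*z_bar = 317.41


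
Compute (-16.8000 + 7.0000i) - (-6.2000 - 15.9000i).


Real: -16.8 + 6.2 = -10.6
Imag: 7 + 15.9 = 22.9

-10.6000 + 22.9000i


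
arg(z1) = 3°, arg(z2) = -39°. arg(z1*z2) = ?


arg(z1*z2) = 3° - 39° = -36°
Normalized to (-180°, 180°]: -36°

-36°


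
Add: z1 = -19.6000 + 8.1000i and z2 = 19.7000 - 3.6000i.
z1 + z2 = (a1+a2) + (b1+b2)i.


Real: -19.6 + 19.7 = 0.1
Imag: 8.1 - 3.6 = 4.5

0.1000 + 4.5000i


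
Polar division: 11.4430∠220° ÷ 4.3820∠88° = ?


r = 11.4430 / 4.3820 = 2.6114
theta = 220° - 88° = 132° = 132° (mod 360)

2.6114 cis(132°)


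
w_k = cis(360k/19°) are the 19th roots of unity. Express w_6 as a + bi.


Angle = 360*6/19 = 113.6842°
a = cos(113.6842°) = -0.4017
b = sin(113.6842°) = 0.9158

-0.4017 + 0.9158i


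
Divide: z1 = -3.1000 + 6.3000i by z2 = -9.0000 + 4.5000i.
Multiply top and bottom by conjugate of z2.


Conjugate of z2 = -9.0000 - 4.5000i
Numerator: (-3.1000 + 6.3000i)(-9.0000 - 4.5000i) = 56.2500 - 42.7500i
Denominator: (-9)^2 + 4.5^2 = 101.25
Result = (56.2500 - 42.7500i)/101.25

0.5556 - 0.4222i


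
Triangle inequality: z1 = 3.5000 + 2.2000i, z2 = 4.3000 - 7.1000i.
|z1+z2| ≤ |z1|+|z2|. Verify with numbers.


|z1| = sqrt(3.5^2 + 2.2^2) = sqrt(17.09) = 4.1340
|z2| = sqrt(4.3^2 + (-7.1)^2) = sqrt(68.9) = 8.3006
z1+z2 = 7.8000 - 4.9000i
|z1+z2| = sqrt(84.85) = 9.2114
|z1|+|z2| = 4.1340 + 8.3006 = 12.4346

|z1+z2| = 9.2114 ≤ |z1|+|z2| = 12.4346 (verified)


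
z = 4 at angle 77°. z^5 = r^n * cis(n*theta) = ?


r^5 = 4^5 = 1024
n*theta = 5*77° = 385° = 25° (mod 360)
a = 1024*cos(25°) = 928.0592
b = 1024*sin(25°) = 432.7611

1024 cis(25°) = 928.0592 + 432.7611i


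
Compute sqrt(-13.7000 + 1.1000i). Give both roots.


|z| = sqrt(187.69+1.21) = 13.7441
sqrt((|z|+a)/2) = sqrt((13.7441+(-13.7))/2) = sqrt(0.0220) = 0.1485
sqrt((|z|-a)/2) = sqrt((13.7441-(-13.7))/2) = sqrt(13.7220) = 3.7043

±(0.1485 + 3.7043i) i.e. 0.1485 + 3.7043i and -0.1485 - 3.7043i


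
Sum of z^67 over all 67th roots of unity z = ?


The roots are w_k = w^k with w = e^(2*pi*i/67), and (w^k)^67 = (w^67)^k.
So S = 1 + u + u^2 + ... + u^(66) with u = w^67.
67 = 1*67 + 0, so 67 is a multiple of 67 and u = (w^67)^1 = 1.
Every one of the 67 terms equals 1: S = 67

S = 67


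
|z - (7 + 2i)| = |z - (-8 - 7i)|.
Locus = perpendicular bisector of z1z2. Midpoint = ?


Equal distances means the locus is the perpendicular bisector of z1 and z2.
Midpoint = ((7+(-8))/2, (2+(-7))/2) = (-0.5000, -2.5000)

Perpendicular bisector through (-0.5000, -2.5000)


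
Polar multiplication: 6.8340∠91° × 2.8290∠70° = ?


r = 6.8340 * 2.8290 = 19.3334
theta = 91° + 70° = 161° = 161° (mod 360)

19.3334 cis(161°)


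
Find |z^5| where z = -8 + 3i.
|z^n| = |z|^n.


|z| = sqrt(64+9) = sqrt(73) = 8.5440
|z^5| = |z|^5 = (sqrt(73))^5 = 73^2 * sqrt(73) = 5329*sqrt(73)

|z^5| = 5329*sqrt(73) ≈ 45530.9960


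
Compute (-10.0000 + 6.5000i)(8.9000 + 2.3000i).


Real = -10*8.9 - 6.5*2.3 = -89 - 14.95 = -103.95
Imag = -10*2.3 + 8.9*6.5 = -23 + 57.85 = 34.85

-103.9500 + 34.8500i


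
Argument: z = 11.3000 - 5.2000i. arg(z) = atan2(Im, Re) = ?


Re = 11.3, Im = -5.2
arg = atan2(-5.2, 11.3) = -24.7108 degrees

arg(z) = -24.7108 degrees


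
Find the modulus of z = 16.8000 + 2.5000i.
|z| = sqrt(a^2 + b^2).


|z| = sqrt(16.8^2 + 2.5^2) = sqrt(282.24 + 6.25) = sqrt(288.49) = 16.9850

|z| = 16.9850


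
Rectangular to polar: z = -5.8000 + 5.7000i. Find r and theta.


r = sqrt(33.64+32.49) = sqrt(66.13) = 8.1320
theta = atan2(5.7, -5.8) = 135.4982 degrees

r = 8.1320, theta = 135.4982 degrees


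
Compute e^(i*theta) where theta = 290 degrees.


cos(290°) = 0.3420
sin(290°) = -0.9397

e^(i*290°) = 0.3420 - 0.9397i


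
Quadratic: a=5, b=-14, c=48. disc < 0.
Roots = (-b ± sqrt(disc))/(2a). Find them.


disc = (-14)^2 - 4*5*48 = 196 - 960 = -764
sqrt(|disc|) = sqrt(764) = 27.6405
Real part = 14/(2*5) = 1.4000
Imag part = 27.6405/(2*5) = 2.7641

1.4000 ± 2.7641i


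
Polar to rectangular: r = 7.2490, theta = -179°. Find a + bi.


a = 7.2490*cos(-179°) = 7.2490*(-0.99985) = -7.2479
b = 7.2490*sin(-179°) = 7.2490*(-0.01745) = -0.1265

-7.2479 - 0.1265i


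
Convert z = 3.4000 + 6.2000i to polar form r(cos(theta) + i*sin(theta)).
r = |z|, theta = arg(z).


r = sqrt(11.56+38.44) = sqrt(50) = 7.0711
theta = atan2(6.2, 3.4) = 61.2602 degrees

r = 7.0711, theta = 61.2602 degrees


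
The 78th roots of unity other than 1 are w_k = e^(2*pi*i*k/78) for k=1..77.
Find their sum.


With w = e^(2*pi*i/78), all 78 of the 78th roots of unity w^0 = 1, w, ..., w^(77) sum to 0: 1 + w + ... + w^(77) = (1 - w^78)/(1 - w) = 0 since w^78 = 1, w ≠ 1.
Removing the root 1: w + w^2 + ... + w^(77) = 0 - 1 = -1

Sum = -1


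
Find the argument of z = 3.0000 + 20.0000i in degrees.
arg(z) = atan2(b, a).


Re = 3, Im = 20
arg = atan2(20, 3) = 81.4692 degrees

arg(z) = 81.4692 degrees


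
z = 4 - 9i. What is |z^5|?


|z| = sqrt(16+81) = sqrt(97) = 9.8489
|z^5| = |z|^5 = (sqrt(97))^5 = 97^2 * sqrt(97) = 9409*sqrt(97)

|z^5| = 9409*sqrt(97) ≈ 92667.9031


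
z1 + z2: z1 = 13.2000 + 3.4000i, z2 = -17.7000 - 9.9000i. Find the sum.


Real: 13.2 - 17.7 = -4.5
Imag: 3.4 - 9.9 = -6.5

-4.5000 - 6.5000i


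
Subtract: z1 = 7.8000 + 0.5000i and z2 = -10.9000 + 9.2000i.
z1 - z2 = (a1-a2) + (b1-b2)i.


Real: 7.8 + 10.9 = 18.7
Imag: 0.5 - 9.2 = -8.7

18.7000 - 8.7000i


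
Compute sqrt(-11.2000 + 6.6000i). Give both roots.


|z| = sqrt(125.44+43.56) = 13.0000
sqrt((|z|+a)/2) = sqrt((13.0000+(-11.2))/2) = sqrt(0.9000) = 0.9487
sqrt((|z|-a)/2) = sqrt((13.0000-(-11.2))/2) = sqrt(12.1000) = 3.4785

±(0.9487 + 3.4785i) i.e. 0.9487 + 3.4785i and -0.9487 - 3.4785i


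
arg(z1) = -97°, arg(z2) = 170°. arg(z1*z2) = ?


arg(z1*z2) = -97° + 170° = 73°
Normalized to (-180°, 180°]: 73°

73°


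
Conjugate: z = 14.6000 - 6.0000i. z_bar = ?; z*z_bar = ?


z_bar = 14.6000 + 6.0000i
z*z_bar = 14.6^2 + (-6)^2 = 213.16 + 36 = 249.16

z_bar = 14.6000 + 6.0000i, z*z_bar = 249.16


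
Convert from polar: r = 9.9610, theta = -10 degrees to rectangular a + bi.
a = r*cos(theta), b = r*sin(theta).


a = 9.9610*cos(-10°) = 9.9610*0.98481 = 9.8097
b = 9.9610*sin(-10°) = 9.9610*(-0.17365) = -1.7297

9.8097 - 1.7297i


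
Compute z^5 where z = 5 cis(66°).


r^5 = 5^5 = 3125
n*theta = 5*66° = 330° = 330° (mod 360)
a = 3125*cos(330°) = 2706.3294
b = 3125*sin(330°) = -1562.5000

3125 cis(330°) = 2706.3294 - 1562.5000i


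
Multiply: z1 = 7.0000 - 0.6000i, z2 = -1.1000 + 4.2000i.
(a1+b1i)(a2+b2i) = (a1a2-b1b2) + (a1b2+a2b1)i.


Real = 7*(-1.1) - (-0.6)*4.2 = -7.7 - (-2.52) = -5.18
Imag = 7*4.2 - (1.1)*(-0.6) = 29.4 + 0.66 = 30.06

-5.1800 + 30.0600i


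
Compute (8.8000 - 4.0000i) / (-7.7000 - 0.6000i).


Conjugate of z2 = -7.7000 + 0.6000i
Numerator: (8.8000 - 4.0000i)(-7.7000 + 0.6000i) = -65.3600 + 36.0800i
Denominator: (-7.7)^2 + (-0.6)^2 = 59.65
Result = (-65.3600 + 36.0800i)/59.65

-1.0957 + 0.6049i


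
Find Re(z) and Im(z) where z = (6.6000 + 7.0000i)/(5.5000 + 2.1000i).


Multiply by conjugate: (6.6000 + 7.0000i)(5.5000 - 2.1000i) / (5.5^2 + 2.1^2)
Numerator real = 6.6*5.5 + 7*2.1 = 51
Numerator imag = 7*5.5 - 6.6*2.1 = 24.64
Denominator = 34.66
Re(z) = 51/34.66 = 1.4714
Im(z) = 24.64/34.66 = 0.7109

Re(z) = 1.4714, Im(z) = 0.7109


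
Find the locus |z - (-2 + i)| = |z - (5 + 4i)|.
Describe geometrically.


Equal distances means the locus is the perpendicular bisector of z1 and z2.
Midpoint = ((-2+5)/2, (1+4)/2) = (1.5000, 2.5000)

Perpendicular bisector through (1.5000, 2.5000)


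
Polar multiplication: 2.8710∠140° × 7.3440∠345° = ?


r = 2.8710 * 7.3440 = 21.0846
theta = 140° + 345° = 485° = 125° (mod 360)

21.0846 cis(125°)


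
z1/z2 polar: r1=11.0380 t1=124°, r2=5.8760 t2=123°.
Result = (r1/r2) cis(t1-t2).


r = 11.0380 / 5.8760 = 1.8785
theta = 124° - 123° = 1° = 1° (mod 360)

1.8785 cis(1°)


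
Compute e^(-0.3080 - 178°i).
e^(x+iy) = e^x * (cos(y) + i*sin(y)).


e^-0.3080 = 0.7349
cos(-178°) = -0.9994
sin(-178°) = -0.0349
Real = 0.7349*(-0.9994) = -0.7345
Imag = 0.7349*(-0.0349) = -0.0256

-0.7345 - 0.0256i


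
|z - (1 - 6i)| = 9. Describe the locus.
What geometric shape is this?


|z - z0| = r is a circle with center z0 and radius r.
Center = (1, -6), radius = 9

Circle with center (1, -6) and radius 9


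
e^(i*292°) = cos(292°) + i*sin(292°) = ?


cos(292°) = 0.3746
sin(292°) = -0.9272

e^(i*292°) = 0.3746 - 0.9272i


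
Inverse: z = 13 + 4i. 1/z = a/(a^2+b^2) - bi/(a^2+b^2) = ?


|z|^2 = 169+16 = 185
1/z = (13 - 4i)/185

1/z = 0.0703 - 0.0216i


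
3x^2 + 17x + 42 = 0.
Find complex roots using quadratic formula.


disc = 17^2 - 4*3*42 = 289 - 504 = -215
sqrt(|disc|) = sqrt(215) = 14.6629
Real part = -17/(2*3) = -2.8333
Imag part = 14.6629/(2*3) = 2.4438

-2.8333 ± 2.4438i


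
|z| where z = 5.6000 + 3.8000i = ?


|z| = sqrt(5.6^2 + 3.8^2) = sqrt(31.36 + 14.44) = sqrt(45.8) = 6.7676

|z| = 6.7676


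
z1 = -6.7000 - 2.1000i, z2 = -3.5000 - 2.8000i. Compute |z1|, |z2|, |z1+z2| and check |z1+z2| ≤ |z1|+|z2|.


|z1| = sqrt((-6.7)^2 + (-2.1)^2) = sqrt(49.3) = 7.0214
|z2| = sqrt((-3.5)^2 + (-2.8)^2) = sqrt(20.09) = 4.4822
z1+z2 = -10.2000 - 4.9000i
|z1+z2| = sqrt(128.05) = 11.3159
|z1|+|z2| = 7.0214 + 4.4822 = 11.5036

|z1+z2| = 11.3159 ≤ |z1|+|z2| = 11.5036 (verified)


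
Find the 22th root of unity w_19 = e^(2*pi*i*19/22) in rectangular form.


Angle = 360*19/22 = 310.9091°
a = cos(310.9091°) = 0.6549
b = sin(310.9091°) = -0.7557

0.6549 - 0.7557i


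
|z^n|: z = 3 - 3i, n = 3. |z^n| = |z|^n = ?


|z| = sqrt(9+9) = sqrt(18) = 4.2426
|z^3| = |z|^3 = (sqrt(18))^3 = 18*sqrt(18)

|z^3| = 18*sqrt(18) ≈ 76.3675


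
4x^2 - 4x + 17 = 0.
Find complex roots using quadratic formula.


disc = (-4)^2 - 4*4*17 = 16 - 272 = -256
sqrt(|disc|) = sqrt(256) = 16.0000
Real part = 4/(2*4) = 0.5000
Imag part = 16.0000/(2*4) = 2.0000

0.5000 ± 2.0000i


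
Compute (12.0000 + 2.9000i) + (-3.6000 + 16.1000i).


Real: 12 - 3.6 = 8.4
Imag: 2.9 + 16.1 = 19

8.4000 + 19.0000i


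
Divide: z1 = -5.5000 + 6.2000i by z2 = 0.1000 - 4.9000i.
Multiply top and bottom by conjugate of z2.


Conjugate of z2 = 0.1000 + 4.9000i
Numerator: (-5.5000 + 6.2000i)(0.1000 + 4.9000i) = -30.9300 - 26.3300i
Denominator: 0.1^2 + (-4.9)^2 = 24.02
Result = (-30.9300 - 26.3300i)/24.02

-1.2877 - 1.0962i


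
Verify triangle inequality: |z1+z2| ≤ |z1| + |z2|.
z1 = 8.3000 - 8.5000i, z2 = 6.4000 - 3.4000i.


|z1| = sqrt(8.3^2 + (-8.5)^2) = sqrt(141.14) = 11.8802
|z2| = sqrt(6.4^2 + (-3.4)^2) = sqrt(52.52) = 7.2471
z1+z2 = 14.7000 - 11.9000i
|z1+z2| = sqrt(357.7) = 18.9130
|z1|+|z2| = 11.8802 + 7.2471 = 19.1273

|z1+z2| = 18.9130 ≤ |z1|+|z2| = 19.1273 (verified)


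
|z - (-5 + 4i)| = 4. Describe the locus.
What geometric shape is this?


|z - z0| = r is a circle with center z0 and radius r.
Center = (-5, 4), radius = 4

Circle with center (-5, 4) and radius 4


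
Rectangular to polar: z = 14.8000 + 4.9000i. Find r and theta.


r = sqrt(219.04+24.01) = sqrt(243.05) = 15.5901
theta = atan2(4.9, 14.8) = 18.3187 degrees

r = 15.5901, theta = 18.3187 degrees


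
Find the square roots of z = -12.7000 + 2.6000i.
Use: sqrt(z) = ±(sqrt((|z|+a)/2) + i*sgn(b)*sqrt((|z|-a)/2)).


|z| = sqrt(161.29+6.76) = 12.9634
sqrt((|z|+a)/2) = sqrt((12.9634+(-12.7))/2) = sqrt(0.1317) = 0.3629
sqrt((|z|-a)/2) = sqrt((12.9634-(-12.7))/2) = sqrt(12.8317) = 3.5821

±(0.3629 + 3.5821i) i.e. 0.3629 + 3.5821i and -0.3629 - 3.5821i


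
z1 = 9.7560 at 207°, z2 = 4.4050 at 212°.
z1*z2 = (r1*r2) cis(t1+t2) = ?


r = 9.7560 * 4.4050 = 42.9752
theta = 207° + 212° = 419° = 59° (mod 360)

42.9752 cis(59°)


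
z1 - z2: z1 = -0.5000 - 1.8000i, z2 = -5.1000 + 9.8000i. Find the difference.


Real: -0.5 + 5.1 = 4.6
Imag: -1.8 - 9.8 = -11.6

4.6000 - 11.6000i


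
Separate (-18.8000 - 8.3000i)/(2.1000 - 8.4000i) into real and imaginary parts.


Multiply by conjugate: (-18.8000 - 8.3000i)(2.1000 + 8.4000i) / (2.1^2 + (-8.4)^2)
Numerator real = -18.8*2.1 - (8.3)*(-8.4) = 30.24
Numerator imag = -8.3*2.1 - (-18.8)*(-8.4) = -175.35
Denominator = 74.97
Re(z) = 30.24/74.97 = 0.4034
Im(z) = -175.35/74.97 = -2.3389

Re(z) = 0.4034, Im(z) = -2.3389


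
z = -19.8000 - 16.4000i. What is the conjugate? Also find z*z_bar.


z_bar = -19.8000 + 16.4000i
z*z_bar = (-19.8)^2 + (-16.4)^2 = 392.04 + 268.96 = 661

z_bar = -19.8000 + 16.4000i, z*z_bar = 661


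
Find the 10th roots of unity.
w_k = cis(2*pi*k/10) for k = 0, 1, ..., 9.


The 10th roots of unity are cis(360k/10°) for k=0..9
Angle step = 360/10 = 36°
Primitive root: cis(36°)
Primitive root = 0.8090 + 0.5878i

10 roots at angles: 0°, 36°, 72°, 108°, 144°, 180°, 216°, 252°, 288°, 324°


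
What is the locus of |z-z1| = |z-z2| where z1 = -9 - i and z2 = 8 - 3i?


Equal distances means the locus is the perpendicular bisector of z1 and z2.
Midpoint = ((-9+8)/2, (-1+(-3))/2) = (-0.5000, -2.0000)

Perpendicular bisector through (-0.5000, -2.0000)


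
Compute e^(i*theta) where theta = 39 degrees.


cos(39°) = 0.7771
sin(39°) = 0.6293

e^(i*39°) = 0.7771 + 0.6293i


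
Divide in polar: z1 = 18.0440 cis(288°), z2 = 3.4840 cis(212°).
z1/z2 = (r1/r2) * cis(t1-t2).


r = 18.0440 / 3.4840 = 5.1791
theta = 288° - 212° = 76° = 76° (mod 360)

5.1791 cis(76°)


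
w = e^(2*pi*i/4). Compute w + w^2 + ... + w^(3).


With w = e^(2*pi*i/4), all 4 of the 4th roots of unity w^0 = 1, w, ..., w^(3) sum to 0: 1 + w + ... + w^(3) = (1 - w^4)/(1 - w) = 0 since w^4 = 1, w ≠ 1.
Removing the root 1: w + w^2 + ... + w^(3) = 0 - 1 = -1

Sum = -1


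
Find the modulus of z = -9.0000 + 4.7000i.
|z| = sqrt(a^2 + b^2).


|z| = sqrt((-9)^2 + 4.7^2) = sqrt(81 + 22.09) = sqrt(103.09) = 10.1533

|z| = 10.1533


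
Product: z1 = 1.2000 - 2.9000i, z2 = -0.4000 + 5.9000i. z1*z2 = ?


Real = 1.2*(-0.4) - (-2.9)*5.9 = -0.48 - (-17.11) = 16.63
Imag = 1.2*5.9 - (0.4)*(-2.9) = 7.08 + 1.16 = 8.24

16.6300 + 8.2400i


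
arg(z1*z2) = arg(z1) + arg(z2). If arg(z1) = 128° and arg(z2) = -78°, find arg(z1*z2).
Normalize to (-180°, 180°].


arg(z1*z2) = 128° - 78° = 50°
Normalized to (-180°, 180°]: 50°

50°


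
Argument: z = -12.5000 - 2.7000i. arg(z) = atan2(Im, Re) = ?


Re = -12.5, Im = -2.7
arg = atan2(-2.7, -12.5) = -167.8114 degrees

arg(z) = -167.8114 degrees


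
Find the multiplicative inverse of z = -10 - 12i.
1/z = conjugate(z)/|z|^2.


|z|^2 = 100+144 = 244
1/z = (-10 + 12i)/244

1/z = -0.0410 + 0.0492i


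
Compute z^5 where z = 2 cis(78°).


r^5 = 2^5 = 32
n*theta = 5*78° = 390° = 30° (mod 360)
a = 32*cos(30°) = 27.7128
b = 32*sin(30°) = 16.0000

32 cis(30°) = 27.7128 + 16.0000i


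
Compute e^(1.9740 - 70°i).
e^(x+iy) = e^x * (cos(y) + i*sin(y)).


e^1.9740 = 7.1994
cos(-70°) = 0.34202
sin(-70°) = -0.93969
Real = 7.1994*0.34202 = 2.4623
Imag = 7.1994*(-0.93969) = -6.7652

2.4623 - 6.7652i


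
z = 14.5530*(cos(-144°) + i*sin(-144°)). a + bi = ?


a = 14.5530*cos(-144°) = 14.5530*(-0.809017) = -11.7736
b = 14.5530*sin(-144°) = 14.5530*(-0.587785) = -8.5540

-11.7736 - 8.5540i


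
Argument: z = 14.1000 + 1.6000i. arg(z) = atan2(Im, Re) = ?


Re = 14.1, Im = 1.6
arg = atan2(1.6, 14.1) = 6.4740 degrees

arg(z) = 6.4740 degrees


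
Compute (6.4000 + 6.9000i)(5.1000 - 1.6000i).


Real = 6.4*5.1 - 6.9*(-1.6) = 32.64 - (-11.04) = 43.68
Imag = 6.4*(-1.6) + 5.1*6.9 = -10.24 + 35.19 = 24.95

43.6800 + 24.9500i


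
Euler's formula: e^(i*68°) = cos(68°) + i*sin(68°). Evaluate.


cos(68°) = 0.3746
sin(68°) = 0.9272

e^(i*68°) = 0.3746 + 0.9272i


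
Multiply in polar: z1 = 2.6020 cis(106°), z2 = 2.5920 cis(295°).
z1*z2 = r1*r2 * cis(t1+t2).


r = 2.6020 * 2.5920 = 6.7444
theta = 106° + 295° = 401° = 41° (mod 360)

6.7444 cis(41°)


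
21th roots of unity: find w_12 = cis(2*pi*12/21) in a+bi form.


Angle = 360*12/21 = 205.7143°
a = cos(205.7143°) = -0.9010
b = sin(205.7143°) = -0.4339

-0.9010 - 0.4339i


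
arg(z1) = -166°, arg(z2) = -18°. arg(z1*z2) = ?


arg(z1*z2) = -166° - 18° = -184°
Normalized to (-180°, 180°]: 176°

176°


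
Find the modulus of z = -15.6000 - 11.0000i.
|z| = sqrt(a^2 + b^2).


|z| = sqrt((-15.6)^2 + (-11)^2) = sqrt(243.36 + 121) = sqrt(364.36) = 19.0882

|z| = 19.0882


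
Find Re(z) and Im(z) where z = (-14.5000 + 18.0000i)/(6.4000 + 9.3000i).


Multiply by conjugate: (-14.5000 + 18.0000i)(6.4000 - 9.3000i) / (6.4^2 + 9.3^2)
Numerator real = -14.5*6.4 + 18*9.3 = 74.6
Numerator imag = 18*6.4 - (-14.5)*9.3 = 250.05
Denominator = 127.45
Re(z) = 74.6/127.45 = 0.5853
Im(z) = 250.05/127.45 = 1.9619

Re(z) = 0.5853, Im(z) = 1.9619


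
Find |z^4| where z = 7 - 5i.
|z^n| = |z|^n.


|z| = sqrt(49+25) = sqrt(74) = 8.6023
|z^4| = |z|^4 = (sqrt(74))^4 = 74^2 = 5476

|z^4| = 5476


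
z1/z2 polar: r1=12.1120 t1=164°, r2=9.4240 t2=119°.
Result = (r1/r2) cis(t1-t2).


r = 12.1120 / 9.4240 = 1.2852
theta = 164° - 119° = 45° = 45° (mod 360)

1.2852 cis(45°)


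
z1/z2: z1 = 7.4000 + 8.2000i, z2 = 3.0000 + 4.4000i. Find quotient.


Conjugate of z2 = 3.0000 - 4.4000i
Numerator: (7.4000 + 8.2000i)(3.0000 - 4.4000i) = 58.2800 - 7.9600i
Denominator: 3^2 + 4.4^2 = 28.36
Result = (58.2800 - 7.9600i)/28.36

2.0550 - 0.2807i


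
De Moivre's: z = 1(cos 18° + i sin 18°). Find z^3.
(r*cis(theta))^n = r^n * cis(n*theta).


r^3 = 1^3 = 1
n*theta = 3*18° = 54° = 54° (mod 360)
a = 1*cos(54°) = 0.5878
b = 1*sin(54°) = 0.8090

1 cis(54°) = 0.5878 + 0.8090i


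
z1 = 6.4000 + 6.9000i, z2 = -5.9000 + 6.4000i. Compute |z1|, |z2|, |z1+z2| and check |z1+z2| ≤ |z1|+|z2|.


|z1| = sqrt(6.4^2 + 6.9^2) = sqrt(88.57) = 9.4112
|z2| = sqrt((-5.9)^2 + 6.4^2) = sqrt(75.77) = 8.7046
z1+z2 = 0.5000 + 13.3000i
|z1+z2| = sqrt(177.14) = 13.3094
|z1|+|z2| = 9.4112 + 8.7046 = 18.1158

|z1+z2| = 13.3094 ≤ |z1|+|z2| = 18.1158 (verified)


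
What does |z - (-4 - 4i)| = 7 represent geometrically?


|z - z0| = r is a circle with center z0 and radius r.
Center = (-4, -4), radius = 7

Circle with center (-4, -4) and radius 7


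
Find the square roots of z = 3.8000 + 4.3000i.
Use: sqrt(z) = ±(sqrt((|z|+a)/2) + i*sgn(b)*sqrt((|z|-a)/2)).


|z| = sqrt(14.44+18.49) = 5.7385
sqrt((|z|+a)/2) = sqrt((5.7385+3.8)/2) = sqrt(4.7692) = 2.1839
sqrt((|z|-a)/2) = sqrt((5.7385-3.8)/2) = sqrt(0.9692) = 0.9845

±(2.1839 + 0.9845i) i.e. 2.1839 + 0.9845i and -2.1839 - 0.9845i


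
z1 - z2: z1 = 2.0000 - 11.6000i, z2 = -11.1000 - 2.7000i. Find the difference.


Real: 2 + 11.1 = 13.1
Imag: -11.6 + 2.7 = -8.9

13.1000 - 8.9000i


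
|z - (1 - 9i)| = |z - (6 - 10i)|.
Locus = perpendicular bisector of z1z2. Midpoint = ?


Equal distances means the locus is the perpendicular bisector of z1 and z2.
Midpoint = ((1+6)/2, (-9+(-10))/2) = (3.5000, -9.5000)

Perpendicular bisector through (3.5000, -9.5000)


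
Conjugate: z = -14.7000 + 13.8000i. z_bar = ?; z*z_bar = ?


z_bar = -14.7000 - 13.8000i
z*z_bar = (-14.7)^2 + 13.8^2 = 216.09 + 190.44 = 406.53

z_bar = -14.7000 - 13.8000i, z*z_bar = 406.53


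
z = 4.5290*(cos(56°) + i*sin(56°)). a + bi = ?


a = 4.5290*cos(56°) = 4.5290*0.5592 = 2.5326
b = 4.5290*sin(56°) = 4.5290*0.82904 = 3.7547

2.5326 + 3.7547i


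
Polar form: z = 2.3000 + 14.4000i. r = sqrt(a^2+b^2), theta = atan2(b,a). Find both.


r = sqrt(5.29+207.36) = sqrt(212.65) = 14.5825
theta = atan2(14.4, 2.3) = 80.9252 degrees

r = 14.5825, theta = 80.9252 degrees


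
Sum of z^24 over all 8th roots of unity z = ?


The roots are w_k = w^k with w = e^(2*pi*i/8), and (w^k)^24 = (w^24)^k.
So S = 1 + u + u^2 + ... + u^(7) with u = w^24.
24 = 3*8 + 0, so 24 is a multiple of 8 and u = (w^8)^3 = 1.
Every one of the 8 terms equals 1: S = 8

S = 8


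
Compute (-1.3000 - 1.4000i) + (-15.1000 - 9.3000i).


Real: -1.3 - 15.1 = -16.4
Imag: -1.4 - 9.3 = -10.7

-16.4000 - 10.7000i


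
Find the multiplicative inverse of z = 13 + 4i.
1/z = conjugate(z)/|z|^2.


|z|^2 = 169+16 = 185
1/z = (13 - 4i)/185

1/z = 0.0703 - 0.0216i


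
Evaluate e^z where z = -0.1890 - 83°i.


e^-0.1890 = 0.8278
cos(-83°) = 0.1219
sin(-83°) = -0.9925
Real = 0.8278*0.1219 = 0.1009
Imag = 0.8278*(-0.9925) = -0.8216

0.1009 - 0.8216i


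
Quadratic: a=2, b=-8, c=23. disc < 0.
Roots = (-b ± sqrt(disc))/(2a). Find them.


disc = (-8)^2 - 4*2*23 = 64 - 184 = -120
sqrt(|disc|) = sqrt(120) = 10.9545
Real part = 8/(2*2) = 2.0000
Imag part = 10.9545/(2*2) = 2.7386

2.0000 ± 2.7386i


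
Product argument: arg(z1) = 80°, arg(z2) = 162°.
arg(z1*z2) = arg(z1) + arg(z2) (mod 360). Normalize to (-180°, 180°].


arg(z1*z2) = 80° + 162° = 242°
Normalized to (-180°, 180°]: -118°

-118°


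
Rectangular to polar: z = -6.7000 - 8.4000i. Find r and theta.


r = sqrt(44.89+70.56) = sqrt(115.45) = 10.7448
theta = atan2(-8.4, -6.7) = -128.5765 degrees

r = 10.7448, theta = -128.5765 degrees


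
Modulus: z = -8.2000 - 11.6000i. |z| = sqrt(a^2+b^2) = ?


|z| = sqrt((-8.2)^2 + (-11.6)^2) = sqrt(67.24 + 134.56) = sqrt(201.8) = 14.2056

|z| = 14.2056


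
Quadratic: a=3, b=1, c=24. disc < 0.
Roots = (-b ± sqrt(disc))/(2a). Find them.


disc = 1^2 - 4*3*24 = 1 - 288 = -287
sqrt(|disc|) = sqrt(287) = 16.9411
Real part = -1/(2*3) = -0.1667
Imag part = 16.9411/(2*3) = 2.8235

-0.1667 ± 2.8235i


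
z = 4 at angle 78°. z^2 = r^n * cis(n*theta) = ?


r^2 = 4^2 = 16
n*theta = 2*78° = 156° = 156° (mod 360)
a = 16*cos(156°) = -14.6167
b = 16*sin(156°) = 6.5078

16 cis(156°) = -14.6167 + 6.5078i


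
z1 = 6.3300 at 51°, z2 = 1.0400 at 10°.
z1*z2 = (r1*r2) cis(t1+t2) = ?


r = 6.3300 * 1.0400 = 6.5832
theta = 51° + 10° = 61° = 61° (mod 360)

6.5832 cis(61°)


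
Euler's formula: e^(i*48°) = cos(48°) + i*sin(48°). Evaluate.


cos(48°) = 0.6691
sin(48°) = 0.7431

e^(i*48°) = 0.6691 + 0.7431i


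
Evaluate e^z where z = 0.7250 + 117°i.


e^0.7250 = 2.0647
cos(117°) = -0.454
sin(117°) = 0.89101
Real = 2.0647*(-0.454) = -0.9374
Imag = 2.0647*0.89101 = 1.8397

-0.9374 + 1.8397i


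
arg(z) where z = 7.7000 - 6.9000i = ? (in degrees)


Re = 7.7, Im = -6.9
arg = atan2(-6.9, 7.7) = -41.8636 degrees

arg(z) = -41.8636 degrees


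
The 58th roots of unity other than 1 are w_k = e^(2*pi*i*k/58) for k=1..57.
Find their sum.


With w = e^(2*pi*i/58), all 58 of the 58th roots of unity w^0 = 1, w, ..., w^(57) sum to 0: 1 + w + ... + w^(57) = (1 - w^58)/(1 - w) = 0 since w^58 = 1, w ≠ 1.
Removing the root 1: w + w^2 + ... + w^(57) = 0 - 1 = -1

Sum = -1


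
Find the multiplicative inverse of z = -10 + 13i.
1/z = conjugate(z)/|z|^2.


|z|^2 = 100+169 = 269
1/z = (-10 - 13i)/269

1/z = -0.0372 - 0.0483i


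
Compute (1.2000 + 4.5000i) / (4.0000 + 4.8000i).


Conjugate of z2 = 4.0000 - 4.8000i
Numerator: (1.2000 + 4.5000i)(4.0000 - 4.8000i) = 26.4000 + 12.2400i
Denominator: 4^2 + 4.8^2 = 39.04
Result = (26.4000 + 12.2400i)/39.04

0.6762 + 0.3135i


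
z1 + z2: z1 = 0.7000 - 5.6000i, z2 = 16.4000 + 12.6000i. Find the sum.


Real: 0.7 + 16.4 = 17.1
Imag: -5.6 + 12.6 = 7

17.1000 + 7.0000i


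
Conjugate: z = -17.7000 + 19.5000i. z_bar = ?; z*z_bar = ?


z_bar = -17.7000 - 19.5000i
z*z_bar = (-17.7)^2 + 19.5^2 = 313.29 + 380.25 = 693.54

z_bar = -17.7000 - 19.5000i, z*z_bar = 693.54


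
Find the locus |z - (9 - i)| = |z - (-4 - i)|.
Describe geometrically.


Equal distances means the locus is the perpendicular bisector of z1 and z2.
Midpoint = ((9+(-4))/2, (-1+(-1))/2) = (2.5000, -1.0000)

Perpendicular bisector through (2.5000, -1.0000)


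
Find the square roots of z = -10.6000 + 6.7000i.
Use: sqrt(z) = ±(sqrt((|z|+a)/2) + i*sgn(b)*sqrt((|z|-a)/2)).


|z| = sqrt(112.36+44.89) = 12.5399
sqrt((|z|+a)/2) = sqrt((12.5399+(-10.6))/2) = sqrt(0.9700) = 0.9849
sqrt((|z|-a)/2) = sqrt((12.5399-(-10.6))/2) = sqrt(11.5700) = 3.4015

±(0.9849 + 3.4015i) i.e. 0.9849 + 3.4015i and -0.9849 - 3.4015i


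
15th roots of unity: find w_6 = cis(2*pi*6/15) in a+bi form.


Angle = 360*6/15 = 144°
a = cos(144°) = -0.8090
b = sin(144°) = 0.5878

-0.8090 + 0.5878i


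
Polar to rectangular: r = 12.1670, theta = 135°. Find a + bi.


a = 12.1670*cos(135°) = 12.1670*(-0.70711) = -8.6034
b = 12.1670*sin(135°) = 12.1670*0.70711 = 8.6034

-8.6034 + 8.6034i


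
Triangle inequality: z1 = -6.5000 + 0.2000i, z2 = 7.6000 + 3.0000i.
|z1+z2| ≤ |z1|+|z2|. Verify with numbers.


|z1| = sqrt((-6.5)^2 + 0.2^2) = sqrt(42.29) = 6.5031
|z2| = sqrt(7.6^2 + 3^2) = sqrt(66.76) = 8.1707
z1+z2 = 1.1000 + 3.2000i
|z1+z2| = sqrt(11.45) = 3.3838
|z1|+|z2| = 6.5031 + 8.1707 = 14.6738

|z1+z2| = 3.3838 ≤ |z1|+|z2| = 14.6738 (verified)


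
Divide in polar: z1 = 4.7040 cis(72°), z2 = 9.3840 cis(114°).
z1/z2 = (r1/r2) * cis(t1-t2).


r = 4.7040 / 9.3840 = 0.5013
theta = 72° - 114° = -42° = 318° (mod 360)

0.5013 cis(318°)


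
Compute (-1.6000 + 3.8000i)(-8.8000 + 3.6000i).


Real = -1.6*(-8.8) - 3.8*3.6 = 14.08 - 13.68 = 0.4
Imag = -1.6*3.6 - (8.8)*3.8 = -5.76 - (33.44) = -39.2

0.4000 - 39.2000i


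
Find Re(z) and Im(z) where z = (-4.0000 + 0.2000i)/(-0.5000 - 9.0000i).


Multiply by conjugate: (-4.0000 + 0.2000i)(-0.5000 + 9.0000i) / ((-0.5)^2 + (-9)^2)
Numerator real = -4*(-0.5) + 0.2*(-9) = 0.2
Numerator imag = 0.2*(-0.5) - (-4)*(-9) = -36.1
Denominator = 81.25
Re(z) = 0.2/81.25 = 0.0025
Im(z) = -36.1/81.25 = -0.4443

Re(z) = 0.0025, Im(z) = -0.4443


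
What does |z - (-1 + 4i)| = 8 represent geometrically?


|z - z0| = r is a circle with center z0 and radius r.
Center = (-1, 4), radius = 8

Circle with center (-1, 4) and radius 8


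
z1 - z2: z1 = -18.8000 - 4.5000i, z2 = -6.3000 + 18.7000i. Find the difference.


Real: -18.8 + 6.3 = -12.5
Imag: -4.5 - 18.7 = -23.2

-12.5000 - 23.2000i


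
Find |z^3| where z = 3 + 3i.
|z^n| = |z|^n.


|z| = sqrt(9+9) = sqrt(18) = 4.2426
|z^3| = |z|^3 = (sqrt(18))^3 = 18*sqrt(18)

|z^3| = 18*sqrt(18) ≈ 76.3675


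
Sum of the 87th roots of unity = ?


The sum of all 87th roots of unity is 0.
Geometric series: (1 - w^87)/(1 - w) = (1-1)/(1-w) = 0 since w^87 = 1, w ≠ 1.
Alternatively: coefficient of z^86 in z^87 - 1 is 0.

0


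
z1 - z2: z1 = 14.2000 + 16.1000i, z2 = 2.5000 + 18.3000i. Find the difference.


Real: 14.2 - 2.5 = 11.7
Imag: 16.1 - 18.3 = -2.2

11.7000 - 2.2000i


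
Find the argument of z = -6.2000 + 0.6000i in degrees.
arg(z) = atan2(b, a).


Re = -6.2, Im = 0.6
arg = atan2(0.6, -6.2) = 174.4725 degrees

arg(z) = 174.4725 degrees


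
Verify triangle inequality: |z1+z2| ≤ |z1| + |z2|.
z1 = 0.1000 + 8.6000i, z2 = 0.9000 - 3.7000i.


|z1| = sqrt(0.1^2 + 8.6^2) = sqrt(73.97) = 8.6006
|z2| = sqrt(0.9^2 + (-3.7)^2) = sqrt(14.5) = 3.8079
z1+z2 = 1.0000 + 4.9000i
|z1+z2| = sqrt(25.01) = 5.0010
|z1|+|z2| = 8.6006 + 3.8079 = 12.4085

|z1+z2| = 5.0010 ≤ |z1|+|z2| = 12.4085 (verified)


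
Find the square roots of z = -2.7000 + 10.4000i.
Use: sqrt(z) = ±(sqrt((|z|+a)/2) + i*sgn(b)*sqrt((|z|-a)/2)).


|z| = sqrt(7.29+108.16) = 10.7448
sqrt((|z|+a)/2) = sqrt((10.7448+(-2.7))/2) = sqrt(4.0224) = 2.0056
sqrt((|z|-a)/2) = sqrt((10.7448-(-2.7))/2) = sqrt(6.7224) = 2.5928

±(2.0056 + 2.5928i) i.e. 2.0056 + 2.5928i and -2.0056 - 2.5928i


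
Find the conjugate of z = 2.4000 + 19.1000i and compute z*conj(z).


z_bar = 2.4000 - 19.1000i
z*z_bar = 2.4^2 + 19.1^2 = 5.76 + 364.81 = 370.57

z_bar = 2.4000 - 19.1000i, z*z_bar = 370.57


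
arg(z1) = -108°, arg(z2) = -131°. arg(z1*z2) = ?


arg(z1*z2) = -108° - 131° = -239°
Normalized to (-180°, 180°]: 121°

121°


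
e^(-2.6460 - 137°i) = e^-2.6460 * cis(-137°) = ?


e^-2.6460 = 0.0709
cos(-137°) = -0.7314
sin(-137°) = -0.682
Real = 0.0709*(-0.7314) = -0.0519
Imag = 0.0709*(-0.682) = -0.0484

-0.0519 - 0.0484i
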